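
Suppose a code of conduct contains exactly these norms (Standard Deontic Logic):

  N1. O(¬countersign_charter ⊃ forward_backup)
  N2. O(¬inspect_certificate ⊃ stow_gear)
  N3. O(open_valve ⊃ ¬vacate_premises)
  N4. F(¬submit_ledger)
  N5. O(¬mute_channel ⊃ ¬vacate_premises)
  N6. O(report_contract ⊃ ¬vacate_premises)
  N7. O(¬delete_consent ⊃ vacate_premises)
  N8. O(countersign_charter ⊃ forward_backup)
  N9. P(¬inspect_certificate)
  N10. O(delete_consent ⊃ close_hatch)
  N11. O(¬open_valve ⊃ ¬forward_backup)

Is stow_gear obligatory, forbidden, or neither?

Premise 2 is O(¬inspect_certificate ⊃ stow_gear), but O(¬inspect_certificate) is not derivable from the premises (the permission P(¬inspect_certificate) asserts only ¬O(inspect_certificate), not O(¬inspect_certificate)), so it does not yield O(stow_gear).
No premise or chain of K-axiom applications forces O(stow_gear), and none forces O(¬stow_gear). So stow_gear is neither obligatory nor forbidden under these norms.

Neither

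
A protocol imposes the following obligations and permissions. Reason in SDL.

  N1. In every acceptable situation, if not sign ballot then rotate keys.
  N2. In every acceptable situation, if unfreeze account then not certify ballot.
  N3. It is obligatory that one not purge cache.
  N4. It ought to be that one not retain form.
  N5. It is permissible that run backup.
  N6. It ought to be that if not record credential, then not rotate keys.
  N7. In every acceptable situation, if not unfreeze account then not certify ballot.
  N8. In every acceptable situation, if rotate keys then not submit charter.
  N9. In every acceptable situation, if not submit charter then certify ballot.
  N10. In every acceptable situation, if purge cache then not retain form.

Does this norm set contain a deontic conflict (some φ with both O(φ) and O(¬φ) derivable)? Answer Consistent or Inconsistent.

Premise 10 is O(purge_cache → ¬retain_form); even if O(¬retain_form) held, inferring O(purge_cache) would be affirming the consequent — invalid.
So O(purge_cache) is not derivable, and the apparent clash with O(¬purge_cache) does not arise.
A world satisfying every obligation exists (e.g. certify_ballot=false, purge_cache=false, record_credential=false, retain_form=false, rotate_keys=false, run_backup=false, sign_ballot=true, submit_charter=true, unfreeze_account=false); no atom is both obligatory and forbidden, so the set is consistent.

Consistent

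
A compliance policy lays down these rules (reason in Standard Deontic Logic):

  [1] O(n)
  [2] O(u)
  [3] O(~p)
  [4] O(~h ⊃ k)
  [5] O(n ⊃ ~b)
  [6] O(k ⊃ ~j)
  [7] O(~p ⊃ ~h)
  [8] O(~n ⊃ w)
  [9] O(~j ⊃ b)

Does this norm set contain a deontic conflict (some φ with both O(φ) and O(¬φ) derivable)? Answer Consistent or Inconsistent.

Premise 1 states O(n) outright.
With premise 5, O(n ⊃ ~b), the K-axiom yields O(~b).
Premise 9 is O(~j ⊃ b); contrapositively O(~b ⊃ j). Since O(~b) holds, K gives O(j).
Premise 6, O(k ⊃ ~j), contraposes to O(j ⊃ ~k); with O(j) we get O(~k).
The contrapositive of premise 4 (O(~h ⊃ k)) is O(~k ⊃ h), and O(~k) is already established, so O(h).
The contrapositive of premise 7 (O(~p ⊃ ~h)) is O(h ⊃ p), and O(h) is already established, so O(p).
But premise 3 directly asserts O(~p).
We now have both O(p) and O(~p) — p is simultaneously obligatory and forbidden, violating the D-axiom.

Inconsistent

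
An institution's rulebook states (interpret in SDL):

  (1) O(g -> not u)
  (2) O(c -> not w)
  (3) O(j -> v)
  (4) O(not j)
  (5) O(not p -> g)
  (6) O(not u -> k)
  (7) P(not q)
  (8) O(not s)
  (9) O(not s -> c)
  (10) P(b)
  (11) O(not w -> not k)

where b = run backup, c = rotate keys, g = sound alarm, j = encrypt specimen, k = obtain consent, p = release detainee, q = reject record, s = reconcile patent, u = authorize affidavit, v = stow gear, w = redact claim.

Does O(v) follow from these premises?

No

Premise 3 is O(j -> v), but O(j) is not derivable from the premises, so it does not yield O(v).
No other premise forces O(v). An ideal world satisfying every premise can still have v false, so O(v) is not derivable.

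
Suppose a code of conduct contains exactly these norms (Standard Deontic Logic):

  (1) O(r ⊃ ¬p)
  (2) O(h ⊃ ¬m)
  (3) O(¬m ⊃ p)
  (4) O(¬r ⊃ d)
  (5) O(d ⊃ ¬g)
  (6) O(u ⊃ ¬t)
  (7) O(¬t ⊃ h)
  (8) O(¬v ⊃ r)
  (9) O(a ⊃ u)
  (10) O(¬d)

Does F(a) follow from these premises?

Premise 10 states O(¬d) outright.
Premise 4 is O(¬r ⊃ d); contrapositively O(¬d ⊃ r). Since O(¬d) holds, K gives O(r).
Applying K to premise 1 (O(r ⊃ ¬p)) and O(r) yields O(¬p).
Premise 3 is O(¬m ⊃ p); contrapositively O(¬p ⊃ m). Since O(¬p) holds, K gives O(m).
Premise 2 is O(h ⊃ ¬m); contrapositively O(m ⊃ ¬h). Since O(m) holds, K gives O(¬h).
Premise 7 is O(¬t ⊃ h); contrapositively O(¬h ⊃ t). Since O(¬h) holds, K gives O(t).
Premise 6 is O(u ⊃ ¬t); contrapositively O(t ⊃ ¬u). Since O(t) holds, K gives O(¬u).
Premise 9, O(a ⊃ u), contraposes to O(¬u ⊃ ¬a); with O(¬u) we get O(¬a).
Premises 5, 8 do not contribute to this derivation.
So O(¬a) holds, i.e. F(a). The claim follows.

Yes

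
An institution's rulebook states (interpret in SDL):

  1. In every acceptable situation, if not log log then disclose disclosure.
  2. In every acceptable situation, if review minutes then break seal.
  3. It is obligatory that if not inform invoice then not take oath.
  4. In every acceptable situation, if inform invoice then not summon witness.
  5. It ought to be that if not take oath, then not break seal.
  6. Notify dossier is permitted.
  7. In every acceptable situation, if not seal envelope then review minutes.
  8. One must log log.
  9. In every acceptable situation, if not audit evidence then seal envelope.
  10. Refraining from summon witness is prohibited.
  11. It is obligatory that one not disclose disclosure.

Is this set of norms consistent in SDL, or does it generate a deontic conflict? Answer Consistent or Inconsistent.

Premise 1 is O(¬log_log → disclose_disclosure), but O(¬log_log) is not derivable from the premises, so it does not yield O(disclose_disclosure).
So O(disclose_disclosure) is not derivable, and the apparent clash with O(¬disclose_disclosure) does not arise.
A world satisfying every obligation exists (e.g. audit_evidence=false, break_seal=false, disclose_disclosure=false, inform_invoice=false, log_log=true, notify_dossier=false, review_minutes=false, seal_envelope=true, summon_witness=true, take_oath=false); no atom is both obligatory and forbidden, so the set is consistent.

Consistent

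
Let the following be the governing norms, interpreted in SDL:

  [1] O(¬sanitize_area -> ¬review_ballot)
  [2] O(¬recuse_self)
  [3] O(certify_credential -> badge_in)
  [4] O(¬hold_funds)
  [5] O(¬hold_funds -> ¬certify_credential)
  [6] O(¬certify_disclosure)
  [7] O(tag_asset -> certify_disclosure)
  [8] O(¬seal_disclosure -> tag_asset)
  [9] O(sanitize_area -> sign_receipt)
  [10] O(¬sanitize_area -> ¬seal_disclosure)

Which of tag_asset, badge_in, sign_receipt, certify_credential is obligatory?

sign_receipt

Premise 6 gives O(¬certify_disclosure).
The contrapositive of premise 7 (O(tag_asset -> certify_disclosure)) is O(¬certify_disclosure -> ¬tag_asset), and O(¬certify_disclosure) is already established, so O(¬tag_asset).
Premise 8 is O(¬seal_disclosure -> tag_asset); contrapositively O(¬tag_asset -> seal_disclosure). Since O(¬tag_asset) holds, K gives O(seal_disclosure).
Premise 10, O(¬sanitize_area -> ¬seal_disclosure), contraposes to O(seal_disclosure -> sanitize_area); with O(seal_disclosure) we get O(sanitize_area).
With premise 9, O(sanitize_area -> sign_receipt), the K-axiom yields O(sign_receipt).
So O(sign_receipt) holds — sign_receipt is obligatory. None of the other listed options is made obligatory by any chain of premises.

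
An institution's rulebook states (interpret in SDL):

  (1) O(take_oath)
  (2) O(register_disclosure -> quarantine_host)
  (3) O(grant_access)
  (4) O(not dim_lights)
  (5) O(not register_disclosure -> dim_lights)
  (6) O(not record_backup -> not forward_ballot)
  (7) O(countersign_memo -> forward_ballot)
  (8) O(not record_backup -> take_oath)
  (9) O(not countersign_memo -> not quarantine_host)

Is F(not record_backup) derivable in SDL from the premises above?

Premise 4 gives O(not dim_lights).
The contrapositive of premise 5 (O(not register_disclosure -> dim_lights)) is O(not dim_lights -> register_disclosure), and O(not dim_lights) is already established, so O(register_disclosure).
Premise 2 is O(register_disclosure -> quarantine_host); since O(register_disclosure), deontic closure gives O(quarantine_host).
Premise 9, O(not countersign_memo -> not quarantine_host), contraposes to O(quarantine_host -> countersign_memo); with O(quarantine_host) we get O(countersign_memo).
Applying K to premise 7 (O(countersign_memo -> forward_ballot)) and O(countersign_memo) yields O(forward_ballot).
Premise 6, O(not record_backup -> not forward_ballot), contraposes to O(forward_ballot -> record_backup); with O(forward_ballot) we get O(record_backup).
Premises 1, 3, 8 do not contribute to this derivation.
So O(record_backup) holds, i.e. F(not record_backup). The claim follows.

Yes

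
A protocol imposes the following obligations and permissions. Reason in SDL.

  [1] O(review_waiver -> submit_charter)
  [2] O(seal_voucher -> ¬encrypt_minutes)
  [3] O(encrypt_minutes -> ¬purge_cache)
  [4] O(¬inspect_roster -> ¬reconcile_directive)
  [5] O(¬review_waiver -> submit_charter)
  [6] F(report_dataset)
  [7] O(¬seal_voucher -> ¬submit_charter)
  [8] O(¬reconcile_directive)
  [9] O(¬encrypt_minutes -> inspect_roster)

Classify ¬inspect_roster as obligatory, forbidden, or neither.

Forbidden

By case analysis on review_waiver: premise 1 gives O(review_waiver -> submit_charter) and premise 5 gives O(¬review_waiver -> submit_charter), so O(submit_charter) either way.
Premise 7 is O(¬seal_voucher -> ¬submit_charter); contrapositively O(submit_charter -> seal_voucher). Since O(submit_charter) holds, K gives O(seal_voucher).
Applying K to premise 2 (O(seal_voucher -> ¬encrypt_minutes)) and O(seal_voucher) yields O(¬encrypt_minutes).
Premise 9 is O(¬encrypt_minutes -> inspect_roster); since O(¬encrypt_minutes), deontic closure gives O(inspect_roster).
Premises 3, 4, 6, 8 do not contribute to this derivation.
Thus O(inspect_roster), which is F(¬inspect_roster): ¬inspect_roster is forbidden.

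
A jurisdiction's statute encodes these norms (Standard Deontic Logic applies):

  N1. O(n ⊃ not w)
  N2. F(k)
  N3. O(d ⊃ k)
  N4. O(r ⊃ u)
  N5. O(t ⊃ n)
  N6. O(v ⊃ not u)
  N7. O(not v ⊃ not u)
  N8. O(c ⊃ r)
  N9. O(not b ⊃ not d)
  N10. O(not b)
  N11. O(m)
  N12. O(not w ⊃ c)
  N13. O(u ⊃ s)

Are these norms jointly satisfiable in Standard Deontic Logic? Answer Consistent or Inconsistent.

Consistent

Premise 3 is O(d ⊃ k), but O(d) is not derivable from the premises, so it does not yield O(k).
So O(k) is not derivable, and the apparent clash with O(not k) does not arise.
A world satisfying every obligation exists (e.g. b=false, c=false, d=false, k=false, m=true, n=false, r=false, s=false, t=false, u=false, v=false, w=true); no atom is both obligatory and forbidden, so the set is consistent.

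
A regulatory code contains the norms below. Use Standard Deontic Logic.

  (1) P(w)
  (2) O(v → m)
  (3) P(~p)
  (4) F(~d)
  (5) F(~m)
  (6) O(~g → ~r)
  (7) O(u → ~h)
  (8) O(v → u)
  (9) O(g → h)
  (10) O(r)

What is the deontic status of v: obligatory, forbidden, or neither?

From premise 10 we have O(r).
Premise 6, O(~g → ~r), contraposes to O(r → g); with O(r) we get O(g).
Applying K to premise 9 (O(g → h)) and O(g) yields O(h).
The contrapositive of premise 7 (O(u → ~h)) is O(h → ~u), and O(h) is already established, so O(~u).
Premise 8 is O(v → u); contrapositively O(~u → ~v). Since O(~u) holds, K gives O(~v).
Premises 1, 2, 3, 4, 5 do not contribute to this derivation.
Thus O(~v), which is F(v): v is forbidden.

Forbidden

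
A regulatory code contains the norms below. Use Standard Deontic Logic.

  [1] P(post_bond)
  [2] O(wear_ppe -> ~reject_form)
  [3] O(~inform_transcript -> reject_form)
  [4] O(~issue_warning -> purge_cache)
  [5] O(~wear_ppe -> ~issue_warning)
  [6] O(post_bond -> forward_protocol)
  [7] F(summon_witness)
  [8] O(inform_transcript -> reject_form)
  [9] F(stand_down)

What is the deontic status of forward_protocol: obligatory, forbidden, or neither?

Neither

Premise 6 is O(post_bond -> forward_protocol), but O(post_bond) is not derivable from the premises (the permission P(post_bond) asserts only ~O(~post_bond), not O(post_bond)), so it does not yield O(forward_protocol).
No premise or chain of K-axiom applications forces O(forward_protocol), and none forces O(~forward_protocol). So forward_protocol is neither obligatory nor forbidden under these norms.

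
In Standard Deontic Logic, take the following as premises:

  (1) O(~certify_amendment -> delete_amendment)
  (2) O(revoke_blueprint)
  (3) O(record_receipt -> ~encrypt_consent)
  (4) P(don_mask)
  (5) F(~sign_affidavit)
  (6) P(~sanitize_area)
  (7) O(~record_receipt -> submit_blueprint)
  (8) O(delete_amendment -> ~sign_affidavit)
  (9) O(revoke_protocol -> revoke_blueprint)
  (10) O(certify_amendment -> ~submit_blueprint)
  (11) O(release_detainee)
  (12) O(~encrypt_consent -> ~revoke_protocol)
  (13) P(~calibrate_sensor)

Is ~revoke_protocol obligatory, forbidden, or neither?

Premise 5 is F(~sign_affidavit), i.e. O(sign_affidavit).
The contrapositive of premise 8 (O(delete_amendment -> ~sign_affidavit)) is O(sign_affidavit -> ~delete_amendment), and O(sign_affidavit) is already established, so O(~delete_amendment).
The contrapositive of premise 1 (O(~certify_amendment -> delete_amendment)) is O(~delete_amendment -> certify_amendment), and O(~delete_amendment) is already established, so O(certify_amendment).
From O(certify_amendment) and premise 10, O(certify_amendment -> ~submit_blueprint), we obtain O(~submit_blueprint).
The contrapositive of premise 7 (O(~record_receipt -> submit_blueprint)) is O(~submit_blueprint -> record_receipt), and O(~submit_blueprint) is already established, so O(record_receipt).
Applying K to premise 3 (O(record_receipt -> ~encrypt_consent)) and O(record_receipt) yields O(~encrypt_consent).
With premise 12, O(~encrypt_consent -> ~revoke_protocol), the K-axiom yields O(~revoke_protocol).
Premises 2, 4, 6, 9, 11, 13 do not contribute to this derivation.
Hence ~revoke_protocol is obligatory.

Obligatory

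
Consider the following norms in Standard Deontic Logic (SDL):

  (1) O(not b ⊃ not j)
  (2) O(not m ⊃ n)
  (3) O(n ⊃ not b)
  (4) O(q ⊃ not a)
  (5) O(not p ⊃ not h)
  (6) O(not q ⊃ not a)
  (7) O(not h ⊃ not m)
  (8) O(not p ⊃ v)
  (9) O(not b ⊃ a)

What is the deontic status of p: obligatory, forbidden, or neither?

Obligatory

Premises 6 and 4 are O(not q ⊃ not a) and O(q ⊃ not a); every ideal world satisfies not q or q, so in either case not a holds — hence O(not a).
Premise 9 is O(not b ⊃ a); contrapositively O(not a ⊃ b). Since O(not a) holds, K gives O(b).
Premise 3, O(n ⊃ not b), contraposes to O(b ⊃ not n); with O(b) we get O(not n).
Premise 2 is O(not m ⊃ n); contrapositively O(not n ⊃ m). Since O(not n) holds, K gives O(m).
Premise 7, O(not h ⊃ not m), contraposes to O(m ⊃ h); with O(m) we get O(h).
Premise 5, O(not p ⊃ not h), contraposes to O(h ⊃ p); with O(h) we get O(p).
Premises 1, 8 do not contribute to this derivation.
Hence p is obligatory.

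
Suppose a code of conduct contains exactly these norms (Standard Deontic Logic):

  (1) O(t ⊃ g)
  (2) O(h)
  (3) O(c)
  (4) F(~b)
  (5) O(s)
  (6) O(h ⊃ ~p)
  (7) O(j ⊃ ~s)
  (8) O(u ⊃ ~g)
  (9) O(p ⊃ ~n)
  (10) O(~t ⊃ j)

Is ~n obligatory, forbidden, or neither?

Premise 9 is O(p ⊃ ~n), but O(p) is not derivable from the premises, so it does not yield O(~n).
No premise or chain of K-axiom applications forces O(~n), and none forces O(n). So ~n is neither obligatory nor forbidden under these norms.

Neither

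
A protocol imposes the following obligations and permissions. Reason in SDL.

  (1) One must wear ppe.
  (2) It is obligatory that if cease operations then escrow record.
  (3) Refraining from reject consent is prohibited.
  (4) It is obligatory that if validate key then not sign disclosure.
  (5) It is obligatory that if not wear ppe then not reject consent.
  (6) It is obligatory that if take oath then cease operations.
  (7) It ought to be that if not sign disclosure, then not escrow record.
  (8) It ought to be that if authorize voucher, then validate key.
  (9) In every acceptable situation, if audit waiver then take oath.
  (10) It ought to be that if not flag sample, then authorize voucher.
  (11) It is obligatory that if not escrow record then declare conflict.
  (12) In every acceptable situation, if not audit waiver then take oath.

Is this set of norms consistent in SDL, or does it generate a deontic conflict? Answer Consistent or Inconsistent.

Premise 5 is O(¬wear_ppe → ¬reject_consent), but O(¬wear_ppe) is not derivable from the premises, so it does not yield O(¬reject_consent).
So O(¬reject_consent) is not derivable, and the apparent clash with O(reject_consent) does not arise.
A world satisfying every obligation exists (e.g. audit_waiver=false, authorize_voucher=false, cease_operations=true, declare_conflict=false, escrow_record=true, flag_sample=true, reject_consent=true, sign_disclosure=true, take_oath=true, validate_key=false, wear_ppe=true); no atom is both obligatory and forbidden, so the set is consistent.

Consistent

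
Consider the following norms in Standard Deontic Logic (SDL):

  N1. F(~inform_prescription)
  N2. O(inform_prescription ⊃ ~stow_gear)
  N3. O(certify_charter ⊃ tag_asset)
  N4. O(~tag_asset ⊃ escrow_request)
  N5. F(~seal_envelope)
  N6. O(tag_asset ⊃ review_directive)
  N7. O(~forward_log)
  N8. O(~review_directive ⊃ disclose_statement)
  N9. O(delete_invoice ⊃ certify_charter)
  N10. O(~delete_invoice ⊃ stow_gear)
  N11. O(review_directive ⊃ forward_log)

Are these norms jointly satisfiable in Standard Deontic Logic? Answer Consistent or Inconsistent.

Premise 1 is F(~inform_prescription), i.e. O(inform_prescription).
With premise 2, O(inform_prescription ⊃ ~stow_gear), the K-axiom yields O(~stow_gear).
Premise 10 is O(~delete_invoice ⊃ stow_gear); contrapositively O(~stow_gear ⊃ delete_invoice). Since O(~stow_gear) holds, K gives O(delete_invoice).
With premise 9, O(delete_invoice ⊃ certify_charter), the K-axiom yields O(certify_charter).
Applying K to premise 3 (O(certify_charter ⊃ tag_asset)) and O(certify_charter) yields O(tag_asset).
With premise 6, O(tag_asset ⊃ review_directive), the K-axiom yields O(review_directive).
Applying K to premise 11 (O(review_directive ⊃ forward_log)) and O(review_directive) yields O(forward_log).
But premise 7 directly asserts O(~forward_log).
We now have both O(forward_log) and O(~forward_log) — forward_log is simultaneously obligatory and forbidden, violating the D-axiom.

Inconsistent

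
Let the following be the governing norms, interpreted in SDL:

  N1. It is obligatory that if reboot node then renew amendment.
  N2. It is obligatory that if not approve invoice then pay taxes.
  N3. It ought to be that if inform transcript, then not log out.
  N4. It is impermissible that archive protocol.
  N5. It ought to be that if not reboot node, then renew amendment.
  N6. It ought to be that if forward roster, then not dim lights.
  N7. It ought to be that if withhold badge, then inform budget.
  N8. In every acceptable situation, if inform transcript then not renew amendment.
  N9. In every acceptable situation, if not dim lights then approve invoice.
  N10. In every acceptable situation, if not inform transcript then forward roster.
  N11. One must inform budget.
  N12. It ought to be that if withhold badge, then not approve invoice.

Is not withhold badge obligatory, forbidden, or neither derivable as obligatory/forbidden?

By case analysis on reboot_node: premise 1 gives O(reboot_node → renew_amendment) and premise 5 gives O(¬reboot_node → renew_amendment), so O(renew_amendment) either way.
The contrapositive of premise 8 (O(inform_transcript → ¬renew_amendment)) is O(renew_amendment → ¬inform_transcript), and O(renew_amendment) is already established, so O(¬inform_transcript).
Premise 10 is O(¬inform_transcript → forward_roster); since O(¬inform_transcript), deontic closure gives O(forward_roster).
Applying K to premise 6 (O(forward_roster → ¬dim_lights)) and O(forward_roster) yields O(¬dim_lights).
Premise 9 is O(¬dim_lights → approve_invoice); since O(¬dim_lights), deontic closure gives O(approve_invoice).
Premise 12, O(withhold_badge → ¬approve_invoice), contraposes to O(approve_invoice → ¬withhold_badge); with O(approve_invoice) we get O(¬withhold_badge).
Premises 2, 3, 4, 7, 11 do not contribute to this derivation.
Hence ¬withhold_badge is obligatory.

Obligatory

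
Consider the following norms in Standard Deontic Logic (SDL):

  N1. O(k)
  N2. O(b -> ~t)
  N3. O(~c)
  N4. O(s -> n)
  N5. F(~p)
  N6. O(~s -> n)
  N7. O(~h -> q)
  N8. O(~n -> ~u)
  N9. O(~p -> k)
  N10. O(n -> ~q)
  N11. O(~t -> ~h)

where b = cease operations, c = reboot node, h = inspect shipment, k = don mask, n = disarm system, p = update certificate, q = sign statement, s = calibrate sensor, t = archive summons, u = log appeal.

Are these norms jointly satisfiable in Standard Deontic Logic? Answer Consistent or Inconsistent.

Consistent

Premise 9 is O(~p -> k); even if O(k) held, inferring O(~p) would be affirming the consequent — invalid.
So O(~p) is not derivable, and the apparent clash with O(p) does not arise.
A world satisfying every obligation exists (e.g. b=false, c=false, h=true, k=true, n=true, p=true, q=false, s=false, t=true, u=false); no atom is both obligatory and forbidden, so the set is consistent.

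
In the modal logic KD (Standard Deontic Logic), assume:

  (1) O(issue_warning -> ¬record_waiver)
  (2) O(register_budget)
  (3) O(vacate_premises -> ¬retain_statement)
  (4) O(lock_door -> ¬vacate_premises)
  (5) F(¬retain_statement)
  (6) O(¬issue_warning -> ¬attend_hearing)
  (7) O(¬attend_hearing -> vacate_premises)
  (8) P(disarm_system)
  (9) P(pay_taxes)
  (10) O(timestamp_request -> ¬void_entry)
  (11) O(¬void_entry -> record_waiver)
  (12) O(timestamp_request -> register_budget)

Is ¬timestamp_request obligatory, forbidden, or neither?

Obligatory

F(¬retain_statement) at premise 5 means O(retain_statement).
Premise 3 is O(vacate_premises -> ¬retain_statement); contrapositively O(retain_statement -> ¬vacate_premises). Since O(retain_statement) holds, K gives O(¬vacate_premises).
The contrapositive of premise 7 (O(¬attend_hearing -> vacate_premises)) is O(¬vacate_premises -> attend_hearing), and O(¬vacate_premises) is already established, so O(attend_hearing).
Premise 6 is O(¬issue_warning -> ¬attend_hearing); contrapositively O(attend_hearing -> issue_warning). Since O(attend_hearing) holds, K gives O(issue_warning).
From O(issue_warning) and premise 1, O(issue_warning -> ¬record_waiver), we obtain O(¬record_waiver).
Premise 11 is O(¬void_entry -> record_waiver); contrapositively O(¬record_waiver -> void_entry). Since O(¬record_waiver) holds, K gives O(void_entry).
The contrapositive of premise 10 (O(timestamp_request -> ¬void_entry)) is O(void_entry -> ¬timestamp_request), and O(void_entry) is already established, so O(¬timestamp_request).
Premises 2, 4, 8, 9, 12 do not contribute to this derivation.
Hence ¬timestamp_request is obligatory.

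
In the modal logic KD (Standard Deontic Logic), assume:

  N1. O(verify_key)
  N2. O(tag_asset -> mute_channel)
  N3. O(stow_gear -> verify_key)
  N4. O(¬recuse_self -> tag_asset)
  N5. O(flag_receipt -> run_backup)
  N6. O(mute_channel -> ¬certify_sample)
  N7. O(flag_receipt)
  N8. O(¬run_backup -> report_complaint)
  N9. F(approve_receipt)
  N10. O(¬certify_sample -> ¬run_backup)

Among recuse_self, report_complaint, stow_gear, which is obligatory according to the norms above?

recuse_self

Premise 7 states O(flag_receipt) outright.
Premise 5 is O(flag_receipt -> run_backup); since O(flag_receipt), deontic closure gives O(run_backup).
The contrapositive of premise 10 (O(¬certify_sample -> ¬run_backup)) is O(run_backup -> certify_sample), and O(run_backup) is already established, so O(certify_sample).
The contrapositive of premise 6 (O(mute_channel -> ¬certify_sample)) is O(certify_sample -> ¬mute_channel), and O(certify_sample) is already established, so O(¬mute_channel).
Premise 2 is O(tag_asset -> mute_channel); contrapositively O(¬mute_channel -> ¬tag_asset). Since O(¬mute_channel) holds, K gives O(¬tag_asset).
Premise 4 is O(¬recuse_self -> tag_asset); contrapositively O(¬tag_asset -> recuse_self). Since O(¬tag_asset) holds, K gives O(recuse_self).
So O(recuse_self) holds — recuse_self is obligatory. None of the other listed options is made obligatory by any chain of premises.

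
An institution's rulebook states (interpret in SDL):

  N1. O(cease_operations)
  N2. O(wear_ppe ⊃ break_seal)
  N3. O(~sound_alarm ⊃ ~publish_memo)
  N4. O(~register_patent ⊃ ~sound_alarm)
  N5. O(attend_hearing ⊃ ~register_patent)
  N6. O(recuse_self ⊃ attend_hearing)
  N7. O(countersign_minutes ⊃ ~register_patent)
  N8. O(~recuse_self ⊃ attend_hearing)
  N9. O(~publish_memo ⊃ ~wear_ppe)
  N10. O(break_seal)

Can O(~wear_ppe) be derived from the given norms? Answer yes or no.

Yes

By case analysis on recuse_self: premise 6 gives O(recuse_self ⊃ attend_hearing) and premise 8 gives O(~recuse_self ⊃ attend_hearing), so O(attend_hearing) either way.
From O(attend_hearing) and premise 5, O(attend_hearing ⊃ ~register_patent), we obtain O(~register_patent).
From O(~register_patent) and premise 4, O(~register_patent ⊃ ~sound_alarm), we obtain O(~sound_alarm).
From O(~sound_alarm) and premise 3, O(~sound_alarm ⊃ ~publish_memo), we obtain O(~publish_memo).
From O(~publish_memo) and premise 9, O(~publish_memo ⊃ ~wear_ppe), we obtain O(~wear_ppe).
Premises 1, 2, 7, 10 do not contribute to this derivation.
So O(~wear_ppe) follows.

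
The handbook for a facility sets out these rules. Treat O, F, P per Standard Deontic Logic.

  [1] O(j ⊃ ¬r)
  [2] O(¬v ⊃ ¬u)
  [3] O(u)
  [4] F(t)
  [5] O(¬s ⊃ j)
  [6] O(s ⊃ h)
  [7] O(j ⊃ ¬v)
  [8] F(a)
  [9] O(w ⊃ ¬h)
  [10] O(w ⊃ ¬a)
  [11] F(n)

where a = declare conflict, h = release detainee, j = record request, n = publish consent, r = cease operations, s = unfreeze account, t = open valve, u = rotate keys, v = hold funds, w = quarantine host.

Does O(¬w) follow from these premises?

From premise 3 we have O(u).
The contrapositive of premise 2 (O(¬v ⊃ ¬u)) is O(u ⊃ v), and O(u) is already established, so O(v).
Premise 7, O(j ⊃ ¬v), contraposes to O(v ⊃ ¬j); with O(v) we get O(¬j).
The contrapositive of premise 5 (O(¬s ⊃ j)) is O(¬j ⊃ s), and O(¬j) is already established, so O(s).
Premise 6 is O(s ⊃ h); since O(s), deontic closure gives O(h).
Premise 9 is O(w ⊃ ¬h); contrapositively O(h ⊃ ¬w). Since O(h) holds, K gives O(¬w).
Premises 1, 4, 8, 10, 11 do not contribute to this derivation.
So O(¬w) follows.

Yes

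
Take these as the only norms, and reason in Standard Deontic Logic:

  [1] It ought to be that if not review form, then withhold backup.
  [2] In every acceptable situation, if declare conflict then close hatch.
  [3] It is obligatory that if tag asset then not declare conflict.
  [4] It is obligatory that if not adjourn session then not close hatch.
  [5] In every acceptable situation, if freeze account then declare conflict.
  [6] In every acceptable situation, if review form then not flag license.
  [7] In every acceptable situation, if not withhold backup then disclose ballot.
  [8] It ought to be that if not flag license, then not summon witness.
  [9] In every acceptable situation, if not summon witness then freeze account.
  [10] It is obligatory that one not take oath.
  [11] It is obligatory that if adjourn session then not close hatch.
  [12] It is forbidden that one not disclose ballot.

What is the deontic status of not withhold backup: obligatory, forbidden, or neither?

Premises 11 and 4 cover both cases: O(adjourn_session → ¬close_hatch) and O(¬adjourn_session → ¬close_hatch). Since adjourn_session ∨ ¬adjourn_session is a tautology, O(¬close_hatch) follows.
The contrapositive of premise 2 (O(declare_conflict → close_hatch)) is O(¬close_hatch → ¬declare_conflict), and O(¬close_hatch) is already established, so O(¬declare_conflict).
Premise 5, O(freeze_account → declare_conflict), contraposes to O(¬declare_conflict → ¬freeze_account); with O(¬declare_conflict) we get O(¬freeze_account).
Premise 9 is O(¬summon_witness → freeze_account); contrapositively O(¬freeze_account → summon_witness). Since O(¬freeze_account) holds, K gives O(summon_witness).
Premise 8 is O(¬flag_license → ¬summon_witness); contrapositively O(summon_witness → flag_license). Since O(summon_witness) holds, K gives O(flag_license).
The contrapositive of premise 6 (O(review_form → ¬flag_license)) is O(flag_license → ¬review_form), and O(flag_license) is already established, so O(¬review_form).
With premise 1, O(¬review_form → withhold_backup), the K-axiom yields O(withhold_backup).
Premises 3, 7, 10, 12 do not contribute to this derivation.
Thus O(withhold_backup), which is F(¬withhold_backup): ¬withhold_backup is forbidden.

Forbidden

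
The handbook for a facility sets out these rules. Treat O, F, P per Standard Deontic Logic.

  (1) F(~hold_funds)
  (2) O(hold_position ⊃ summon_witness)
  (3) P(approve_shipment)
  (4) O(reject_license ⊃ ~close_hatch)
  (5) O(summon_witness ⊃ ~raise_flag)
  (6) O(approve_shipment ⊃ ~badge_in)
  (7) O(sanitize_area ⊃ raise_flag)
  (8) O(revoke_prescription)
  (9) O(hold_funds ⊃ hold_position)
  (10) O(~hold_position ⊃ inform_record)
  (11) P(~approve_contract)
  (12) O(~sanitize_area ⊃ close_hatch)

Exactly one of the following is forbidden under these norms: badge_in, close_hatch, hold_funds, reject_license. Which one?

reject_license

Premise 1, F(~hold_funds), is equivalent to O(hold_funds).
From O(hold_funds) and premise 9, O(hold_funds ⊃ hold_position), we obtain O(hold_position).
From O(hold_position) and premise 2, O(hold_position ⊃ summon_witness), we obtain O(summon_witness).
Premise 5 is O(summon_witness ⊃ ~raise_flag); since O(summon_witness), deontic closure gives O(~raise_flag).
Premise 7, O(sanitize_area ⊃ raise_flag), contraposes to O(~raise_flag ⊃ ~sanitize_area); with O(~raise_flag) we get O(~sanitize_area).
Premise 12 is O(~sanitize_area ⊃ close_hatch); since O(~sanitize_area), deontic closure gives O(close_hatch).
Premise 4 is O(reject_license ⊃ ~close_hatch); contrapositively O(close_hatch ⊃ ~reject_license). Since O(close_hatch) holds, K gives O(~reject_license).
So O(~reject_license) holds, i.e. reject_license is forbidden. None of the other listed options is forbidden under the premises.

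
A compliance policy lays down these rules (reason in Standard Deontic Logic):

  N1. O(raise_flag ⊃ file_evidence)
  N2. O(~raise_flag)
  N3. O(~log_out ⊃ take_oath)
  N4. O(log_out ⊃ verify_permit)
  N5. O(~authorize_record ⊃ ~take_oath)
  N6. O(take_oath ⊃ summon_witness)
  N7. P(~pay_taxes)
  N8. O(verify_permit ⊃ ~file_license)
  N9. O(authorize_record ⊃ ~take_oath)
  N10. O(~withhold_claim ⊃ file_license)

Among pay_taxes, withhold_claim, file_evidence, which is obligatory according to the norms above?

withhold_claim

By case analysis on authorize_record: premise 9 gives O(authorize_record ⊃ ~take_oath) and premise 5 gives O(~authorize_record ⊃ ~take_oath), so O(~take_oath) either way.
Premise 3 is O(~log_out ⊃ take_oath); contrapositively O(~take_oath ⊃ log_out). Since O(~take_oath) holds, K gives O(log_out).
With premise 4, O(log_out ⊃ verify_permit), the K-axiom yields O(verify_permit).
With premise 8, O(verify_permit ⊃ ~file_license), the K-axiom yields O(~file_license).
Premise 10 is O(~withhold_claim ⊃ file_license); contrapositively O(~file_license ⊃ withhold_claim). Since O(~file_license) holds, K gives O(withhold_claim).
So O(withhold_claim) holds — withhold_claim is obligatory. None of the other listed options is made obligatory by any chain of premises.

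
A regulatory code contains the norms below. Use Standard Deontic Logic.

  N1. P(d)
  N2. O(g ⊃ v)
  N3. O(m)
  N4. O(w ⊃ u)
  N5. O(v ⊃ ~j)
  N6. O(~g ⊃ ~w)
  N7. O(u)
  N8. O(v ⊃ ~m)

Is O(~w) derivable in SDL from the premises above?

From premise 3 we have O(m).
Premise 8 is O(v ⊃ ~m); contrapositively O(m ⊃ ~v). Since O(m) holds, K gives O(~v).
The contrapositive of premise 2 (O(g ⊃ v)) is O(~v ⊃ ~g), and O(~v) is already established, so O(~g).
Premise 6 is O(~g ⊃ ~w); since O(~g), deontic closure gives O(~w).
Premises 1, 4, 5, 7 do not contribute to this derivation.
So O(~w) follows.

Yes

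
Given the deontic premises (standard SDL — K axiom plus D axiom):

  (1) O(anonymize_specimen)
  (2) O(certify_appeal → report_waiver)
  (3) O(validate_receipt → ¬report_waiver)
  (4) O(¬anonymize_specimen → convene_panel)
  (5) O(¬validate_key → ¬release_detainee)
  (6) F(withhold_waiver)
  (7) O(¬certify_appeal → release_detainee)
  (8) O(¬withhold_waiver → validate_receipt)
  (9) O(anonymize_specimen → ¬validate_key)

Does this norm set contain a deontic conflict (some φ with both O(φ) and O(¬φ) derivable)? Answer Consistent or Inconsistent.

Premise 1 states O(anonymize_specimen) outright.
Applying K to premise 9 (O(anonymize_specimen → ¬validate_key)) and O(anonymize_specimen) yields O(¬validate_key).
With premise 5, O(¬validate_key → ¬release_detainee), the K-axiom yields O(¬release_detainee).
Premise 7 is O(¬certify_appeal → release_detainee); contrapositively O(¬release_detainee → certify_appeal). Since O(¬release_detainee) holds, K gives O(certify_appeal).
Premise 2 is O(certify_appeal → report_waiver); since O(certify_appeal), deontic closure gives O(report_waiver).
Premise 3 is O(validate_receipt → ¬report_waiver); contrapositively O(report_waiver → ¬validate_receipt). Since O(report_waiver) holds, K gives O(¬validate_receipt).
Premise 8 is O(¬withhold_waiver → validate_receipt); contrapositively O(¬validate_receipt → withhold_waiver). Since O(¬validate_receipt) holds, K gives O(withhold_waiver).
Yet premise 6 is F(withhold_waiver), i.e. O(¬withhold_waiver).
We now have both O(withhold_waiver) and O(¬withhold_waiver) — withhold_waiver is simultaneously obligatory and forbidden, violating the D-axiom.

Inconsistent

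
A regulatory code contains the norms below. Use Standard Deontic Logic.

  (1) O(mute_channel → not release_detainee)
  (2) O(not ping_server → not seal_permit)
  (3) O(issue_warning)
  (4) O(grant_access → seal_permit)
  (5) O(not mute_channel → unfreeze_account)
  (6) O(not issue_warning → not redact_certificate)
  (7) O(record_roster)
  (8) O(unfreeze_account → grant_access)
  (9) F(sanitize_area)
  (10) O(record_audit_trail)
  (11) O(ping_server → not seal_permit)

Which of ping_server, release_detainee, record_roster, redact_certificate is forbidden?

release_detainee

Premises 11 and 2 are O(ping_server → not seal_permit) and O(not ping_server → not seal_permit); every ideal world satisfies ping_server or not ping_server, so in either case not seal_permit holds — hence O(not seal_permit).
The contrapositive of premise 4 (O(grant_access → seal_permit)) is O(not seal_permit → not grant_access), and O(not seal_permit) is already established, so O(not grant_access).
The contrapositive of premise 8 (O(unfreeze_account → grant_access)) is O(not grant_access → not unfreeze_account), and O(not grant_access) is already established, so O(not unfreeze_account).
The contrapositive of premise 5 (O(not mute_channel → unfreeze_account)) is O(not unfreeze_account → mute_channel), and O(not unfreeze_account) is already established, so O(mute_channel).
From O(mute_channel) and premise 1, O(mute_channel → not release_detainee), we obtain O(not release_detainee).
So O(not release_detainee) holds, i.e. release_detainee is forbidden. None of the other listed options is forbidden under the premises.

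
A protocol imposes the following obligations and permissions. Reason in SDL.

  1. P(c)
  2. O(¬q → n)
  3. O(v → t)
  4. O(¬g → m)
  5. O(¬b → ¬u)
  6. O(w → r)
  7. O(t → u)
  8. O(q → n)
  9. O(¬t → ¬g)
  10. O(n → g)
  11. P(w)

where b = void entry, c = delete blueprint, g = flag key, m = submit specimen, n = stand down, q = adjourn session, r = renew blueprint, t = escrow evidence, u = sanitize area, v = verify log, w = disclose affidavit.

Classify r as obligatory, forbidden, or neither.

Neither

Premise 6 is O(w → r), but O(w) is not derivable from the premises (the permission P(w) asserts only ¬O(¬w), not O(w)), so it does not yield O(r).
No premise or chain of K-axiom applications forces O(r), and none forces O(¬r). So r is neither obligatory nor forbidden under these norms.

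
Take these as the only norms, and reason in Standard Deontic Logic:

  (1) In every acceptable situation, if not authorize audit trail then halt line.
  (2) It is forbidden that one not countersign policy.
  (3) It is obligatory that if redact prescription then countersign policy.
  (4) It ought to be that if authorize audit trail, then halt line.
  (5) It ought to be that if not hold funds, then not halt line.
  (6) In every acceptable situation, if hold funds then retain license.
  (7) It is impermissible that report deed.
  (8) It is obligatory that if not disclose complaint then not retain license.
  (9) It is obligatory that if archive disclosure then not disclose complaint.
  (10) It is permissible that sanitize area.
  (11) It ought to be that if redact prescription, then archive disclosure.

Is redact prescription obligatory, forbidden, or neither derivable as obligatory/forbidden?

Premises 4 and 1 are O(authorize_audit_trail → halt_line) and O(¬authorize_audit_trail → halt_line); every ideal world satisfies authorize_audit_trail or ¬authorize_audit_trail, so in either case halt_line holds — hence O(halt_line).
Premise 5 is O(¬hold_funds → ¬halt_line); contrapositively O(halt_line → hold_funds). Since O(halt_line) holds, K gives O(hold_funds).
With premise 6, O(hold_funds → retain_license), the K-axiom yields O(retain_license).
The contrapositive of premise 8 (O(¬disclose_complaint → ¬retain_license)) is O(retain_license → disclose_complaint), and O(retain_license) is already established, so O(disclose_complaint).
Premise 9, O(archive_disclosure → ¬disclose_complaint), contraposes to O(disclose_complaint → ¬archive_disclosure); with O(disclose_complaint) we get O(¬archive_disclosure).
Premise 11 is O(redact_prescription → archive_disclosure); contrapositively O(¬archive_disclosure → ¬redact_prescription). Since O(¬archive_disclosure) holds, K gives O(¬redact_prescription).
Premises 2, 3, 7, 10 do not contribute to this derivation.
Thus O(¬redact_prescription), which is F(redact_prescription): redact_prescription is forbidden.

Forbidden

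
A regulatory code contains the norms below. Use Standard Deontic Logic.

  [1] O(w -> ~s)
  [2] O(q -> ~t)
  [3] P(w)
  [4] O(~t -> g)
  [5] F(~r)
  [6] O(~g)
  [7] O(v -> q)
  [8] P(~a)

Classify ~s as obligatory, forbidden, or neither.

Premise 1 is O(w -> ~s), but O(w) is not derivable from the premises (the permission P(w) asserts only ~O(~w), not O(w)), so it does not yield O(~s).
No premise or chain of K-axiom applications forces O(~s), and none forces O(s). So ~s is neither obligatory nor forbidden under these norms.

Neither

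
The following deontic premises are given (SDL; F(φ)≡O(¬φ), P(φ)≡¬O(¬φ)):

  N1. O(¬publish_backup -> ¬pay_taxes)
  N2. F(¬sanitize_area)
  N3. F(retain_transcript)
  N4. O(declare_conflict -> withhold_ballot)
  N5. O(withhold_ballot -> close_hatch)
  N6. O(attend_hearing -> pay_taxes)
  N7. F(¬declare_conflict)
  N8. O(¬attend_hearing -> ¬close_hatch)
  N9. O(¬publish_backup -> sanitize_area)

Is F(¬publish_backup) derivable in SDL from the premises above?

Yes

F(¬declare_conflict) at premise 7 means O(declare_conflict).
Applying K to premise 4 (O(declare_conflict -> withhold_ballot)) and O(declare_conflict) yields O(withhold_ballot).
From O(withhold_ballot) and premise 5, O(withhold_ballot -> close_hatch), we obtain O(close_hatch).
Premise 8, O(¬attend_hearing -> ¬close_hatch), contraposes to O(close_hatch -> attend_hearing); with O(close_hatch) we get O(attend_hearing).
From O(attend_hearing) and premise 6, O(attend_hearing -> pay_taxes), we obtain O(pay_taxes).
Premise 1, O(¬publish_backup -> ¬pay_taxes), contraposes to O(pay_taxes -> publish_backup); with O(pay_taxes) we get O(publish_backup).
Premises 2, 3, 9 do not contribute to this derivation.
So O(publish_backup) holds, i.e. F(¬publish_backup). The claim follows.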